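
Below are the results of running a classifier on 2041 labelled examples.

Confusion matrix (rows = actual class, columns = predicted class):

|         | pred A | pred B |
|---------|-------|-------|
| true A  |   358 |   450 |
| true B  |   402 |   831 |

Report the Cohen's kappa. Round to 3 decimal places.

Observed agreement pₒ = trace/N = 1189/2041 = 0.5826
Expected agreement pₑ = Σ (rowᵢ·colᵢ)/N² = (808·760 + 1233·1281)/2041² = 0.5266
κ = (pₒ − pₑ)/(1 − pₑ) = (0.5826 − 0.5266)/(1 − 0.5266) = 0.118

0.118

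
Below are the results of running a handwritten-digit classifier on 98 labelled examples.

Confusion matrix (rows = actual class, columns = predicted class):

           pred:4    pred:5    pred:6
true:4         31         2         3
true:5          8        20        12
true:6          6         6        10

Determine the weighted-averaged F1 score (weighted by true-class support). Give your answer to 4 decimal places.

Per-class F1 score (2·TP/(2·TP+FP+FN)):
  4: TP=31, FP=8+6=14, FN=2+3=5 → 62/81 = 0.76543
  5: TP=20, FP=2+6=8, FN=8+12=20 → 40/68 = 0.58824
  6: TP=10, FP=3+12=15, FN=6+6=12 → 20/47 = 0.42553
Weighted-F1 score = Σ (supportᵢ/N)·F1 scoreᵢ with N=98: (36/98)·0.76543 + (40/98)·0.58824 + (22/98)·0.42553 = 0.6168

0.6168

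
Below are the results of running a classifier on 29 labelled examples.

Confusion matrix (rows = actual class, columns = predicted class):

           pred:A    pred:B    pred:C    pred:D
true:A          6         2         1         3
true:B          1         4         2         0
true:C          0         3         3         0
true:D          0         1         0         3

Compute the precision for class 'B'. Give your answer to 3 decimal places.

Treat 'B' as positive and all other classes as negative.
precision = TP/(TP+FP).
B: TP=4, FP=2+3+1=6 → 4/10 = 0.4000

0.400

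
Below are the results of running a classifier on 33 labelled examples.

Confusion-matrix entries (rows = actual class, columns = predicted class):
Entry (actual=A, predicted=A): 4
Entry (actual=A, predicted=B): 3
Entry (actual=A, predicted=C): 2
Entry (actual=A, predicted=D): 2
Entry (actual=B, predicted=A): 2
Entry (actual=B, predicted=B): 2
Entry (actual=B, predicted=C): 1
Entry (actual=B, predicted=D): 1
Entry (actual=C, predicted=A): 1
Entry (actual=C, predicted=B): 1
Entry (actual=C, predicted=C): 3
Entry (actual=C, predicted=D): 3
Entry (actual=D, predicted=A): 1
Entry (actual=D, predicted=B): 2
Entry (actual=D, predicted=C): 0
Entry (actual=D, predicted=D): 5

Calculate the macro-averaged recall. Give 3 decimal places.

Per-class recall (TP/(TP+FN)):
  A: TP=4, FN=3+2+2=7 → 4/11 = 0.3636
  B: TP=2, FN=2+1+1=4 → 2/6 = 0.3333
  C: TP=3, FN=1+1+3=5 → 3/8 = 0.3750
  D: TP=5, FN=1+2+0=3 → 5/8 = 0.6250
Macro-recall = mean = (0.3636 + 0.3333 + 0.3750 + 0.6250) / 4 = 0.424

0.424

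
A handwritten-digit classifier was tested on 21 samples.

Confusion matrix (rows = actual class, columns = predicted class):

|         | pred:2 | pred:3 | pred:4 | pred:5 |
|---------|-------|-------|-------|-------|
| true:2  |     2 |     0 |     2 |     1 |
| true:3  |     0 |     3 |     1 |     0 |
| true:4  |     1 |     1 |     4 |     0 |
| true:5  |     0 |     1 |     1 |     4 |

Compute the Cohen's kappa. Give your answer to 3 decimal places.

0.488

Observed agreement pₒ = trace/N = 13/21 = 0.6190
Expected agreement pₑ = Σ (rowᵢ·colᵢ)/N² = (5·3 + 4·5 + 6·8 + 6·5)/21² = 0.2562
κ = (pₒ − pₑ)/(1 − pₑ) = (0.6190 − 0.2562)/(1 − 0.2562) = 0.488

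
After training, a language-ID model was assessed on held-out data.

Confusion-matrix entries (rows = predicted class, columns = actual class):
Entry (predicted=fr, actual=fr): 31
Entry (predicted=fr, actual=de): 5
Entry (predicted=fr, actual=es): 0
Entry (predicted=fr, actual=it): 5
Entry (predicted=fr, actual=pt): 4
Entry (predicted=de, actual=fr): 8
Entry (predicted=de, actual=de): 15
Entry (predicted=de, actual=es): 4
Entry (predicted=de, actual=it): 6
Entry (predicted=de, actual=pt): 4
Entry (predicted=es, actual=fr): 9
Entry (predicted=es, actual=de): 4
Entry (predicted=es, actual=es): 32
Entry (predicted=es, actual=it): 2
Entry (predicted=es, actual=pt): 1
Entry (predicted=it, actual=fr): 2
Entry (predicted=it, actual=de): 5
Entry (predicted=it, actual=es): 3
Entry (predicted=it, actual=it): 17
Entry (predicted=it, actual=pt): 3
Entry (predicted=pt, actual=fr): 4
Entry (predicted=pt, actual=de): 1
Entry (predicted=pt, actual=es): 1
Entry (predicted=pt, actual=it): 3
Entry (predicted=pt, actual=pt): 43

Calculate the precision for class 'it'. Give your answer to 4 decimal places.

One-vs-rest for 'it': TP = diagonal; FP = other classes predicted 'it'; FN = 'it' predicted as other.
precision = TP/(TP+FP).
it: TP=17, FP=2+5+3+3=13 → 17/30 = 0.56667

0.5667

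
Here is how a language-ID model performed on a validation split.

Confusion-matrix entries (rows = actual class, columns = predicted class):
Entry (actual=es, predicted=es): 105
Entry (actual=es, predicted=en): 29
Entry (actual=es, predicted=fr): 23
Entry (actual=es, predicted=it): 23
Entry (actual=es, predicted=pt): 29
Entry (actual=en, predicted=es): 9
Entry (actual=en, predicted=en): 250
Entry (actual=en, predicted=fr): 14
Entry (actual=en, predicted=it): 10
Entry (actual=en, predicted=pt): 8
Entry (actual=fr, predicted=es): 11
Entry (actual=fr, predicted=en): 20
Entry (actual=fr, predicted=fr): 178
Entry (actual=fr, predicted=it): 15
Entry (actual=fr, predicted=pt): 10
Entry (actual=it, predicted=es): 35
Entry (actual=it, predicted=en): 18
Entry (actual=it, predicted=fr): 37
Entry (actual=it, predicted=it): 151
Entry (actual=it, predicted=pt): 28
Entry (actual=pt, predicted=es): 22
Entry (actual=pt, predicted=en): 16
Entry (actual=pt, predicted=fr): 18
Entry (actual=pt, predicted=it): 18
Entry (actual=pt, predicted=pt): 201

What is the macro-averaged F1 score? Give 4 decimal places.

0.6791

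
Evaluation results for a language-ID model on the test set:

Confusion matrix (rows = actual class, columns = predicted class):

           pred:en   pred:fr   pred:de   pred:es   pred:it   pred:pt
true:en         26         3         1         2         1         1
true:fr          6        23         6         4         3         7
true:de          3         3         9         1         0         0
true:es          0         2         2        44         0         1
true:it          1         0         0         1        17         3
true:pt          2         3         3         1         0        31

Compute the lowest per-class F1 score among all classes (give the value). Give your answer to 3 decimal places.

0.486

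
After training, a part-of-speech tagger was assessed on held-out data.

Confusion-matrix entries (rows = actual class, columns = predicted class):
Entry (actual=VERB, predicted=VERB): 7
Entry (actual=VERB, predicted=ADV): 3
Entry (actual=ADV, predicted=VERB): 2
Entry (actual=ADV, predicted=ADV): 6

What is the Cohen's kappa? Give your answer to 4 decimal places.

Observed agreement pₒ = trace/N = 13/18 = 0.72222
Expected agreement pₑ = Σ (rowᵢ·colᵢ)/N² = (10·9 + 8·9)/18² = 0.50000
κ = (pₒ − pₑ)/(1 − pₑ) = (0.72222 − 0.50000)/(1 − 0.50000) = 0.4444

0.4444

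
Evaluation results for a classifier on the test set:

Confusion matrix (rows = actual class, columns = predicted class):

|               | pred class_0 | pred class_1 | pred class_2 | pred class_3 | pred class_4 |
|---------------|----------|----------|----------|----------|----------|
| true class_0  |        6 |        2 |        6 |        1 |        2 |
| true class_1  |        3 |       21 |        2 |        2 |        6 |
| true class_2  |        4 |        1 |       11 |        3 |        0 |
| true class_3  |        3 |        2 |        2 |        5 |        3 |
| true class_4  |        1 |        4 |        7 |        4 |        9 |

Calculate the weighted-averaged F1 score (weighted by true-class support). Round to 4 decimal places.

Per-class F1 score (2·TP/(2·TP+FP+FN)):
  class_0: TP=6, FP=3+4+3+1=11, FN=2+6+1+2=11 → 12/34 = 0.35294
  class_1: TP=21, FP=2+1+2+4=9, FN=3+2+2+6=13 → 42/64 = 0.65625
  class_2: TP=11, FP=6+2+2+7=17, FN=4+1+3+0=8 → 22/47 = 0.46809
  class_3: TP=5, FP=1+2+3+4=10, FN=3+2+2+3=10 → 10/30 = 0.33333
  class_4: TP=9, FP=2+6+0+3=11, FN=1+4+7+4=16 → 18/45 = 0.40000
Weighted-F1 score = Σ (supportᵢ/N)·F1 scoreᵢ with N=110: (17/110)·0.35294 + (34/110)·0.65625 + (19/110)·0.46809 + (15/110)·0.33333 + (25/110)·0.40000 = 0.4746

0.4746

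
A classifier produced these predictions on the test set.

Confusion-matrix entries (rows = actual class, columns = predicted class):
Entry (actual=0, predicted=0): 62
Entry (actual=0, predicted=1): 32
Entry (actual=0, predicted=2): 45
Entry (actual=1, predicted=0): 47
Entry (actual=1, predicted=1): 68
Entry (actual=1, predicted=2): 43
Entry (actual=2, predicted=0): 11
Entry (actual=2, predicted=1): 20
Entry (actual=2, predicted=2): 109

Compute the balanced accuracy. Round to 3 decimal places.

Balanced accuracy = mean of per-class recall.
  0: recall = 62/139 = 0.4460
  1: recall = 68/158 = 0.4304
  2: recall = 109/140 = 0.7786
Mean = (0.4460 + 0.4304 + 0.7786) / 3 = 0.552

0.552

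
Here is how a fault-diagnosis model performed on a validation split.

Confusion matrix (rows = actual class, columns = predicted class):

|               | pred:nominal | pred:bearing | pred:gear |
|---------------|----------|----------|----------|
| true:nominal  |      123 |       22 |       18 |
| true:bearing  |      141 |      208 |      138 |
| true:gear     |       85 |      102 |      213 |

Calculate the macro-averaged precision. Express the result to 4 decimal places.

0.5187

Per-class precision (TP/(TP+FP)):
  nominal: TP=123, FP=141+85=226 → 123/349 = 0.35244
  bearing: TP=208, FP=22+102=124 → 208/332 = 0.62651
  gear: TP=213, FP=18+138=156 → 213/369 = 0.57724
Macro-precision = mean = (0.35244 + 0.62651 + 0.57724) / 3 = 0.5187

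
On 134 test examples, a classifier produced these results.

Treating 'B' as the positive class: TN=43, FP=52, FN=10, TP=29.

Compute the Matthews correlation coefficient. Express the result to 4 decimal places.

0.1823

MCC = (TP·TN − FP·FN) / √((TP+FP)(TP+FN)(TN+FP)(TN+FN))
Numerator = 29·43 − 52·10 = 727
Denominator = √(81·39·95·53) = √15905565 = 3988.1782
MCC = 727 / 3988.1782 = 0.1823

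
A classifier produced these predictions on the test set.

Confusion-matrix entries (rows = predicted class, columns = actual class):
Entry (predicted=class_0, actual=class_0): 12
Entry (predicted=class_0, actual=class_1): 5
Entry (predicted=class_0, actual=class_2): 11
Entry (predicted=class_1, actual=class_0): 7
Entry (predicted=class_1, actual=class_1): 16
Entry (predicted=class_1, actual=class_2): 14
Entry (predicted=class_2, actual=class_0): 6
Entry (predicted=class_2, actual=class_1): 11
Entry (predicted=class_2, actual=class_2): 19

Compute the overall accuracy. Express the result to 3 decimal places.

Accuracy = trace / total = (12+16+19=47) / 101 = 47/101 = 0.465

0.465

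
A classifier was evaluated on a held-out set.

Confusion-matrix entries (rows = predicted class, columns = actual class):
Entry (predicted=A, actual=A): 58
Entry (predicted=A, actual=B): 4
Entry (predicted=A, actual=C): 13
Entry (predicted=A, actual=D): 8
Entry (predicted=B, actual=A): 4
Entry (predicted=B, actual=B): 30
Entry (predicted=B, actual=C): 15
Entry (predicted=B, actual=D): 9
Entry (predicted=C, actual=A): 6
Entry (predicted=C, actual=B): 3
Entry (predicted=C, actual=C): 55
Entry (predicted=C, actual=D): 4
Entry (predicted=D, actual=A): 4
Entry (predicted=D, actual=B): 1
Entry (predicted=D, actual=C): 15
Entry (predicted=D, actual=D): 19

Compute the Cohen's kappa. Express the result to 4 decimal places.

Observed agreement pₒ = trace/N = 162/248 = 0.65323
Expected agreement pₑ = Σ (rowᵢ·colᵢ)/N² = (72·83 + 38·58 + 98·68 + 40·39)/248² = 0.26671
κ = (pₒ − pₑ)/(1 − pₑ) = (0.65323 − 0.26671)/(1 − 0.26671) = 0.5271

0.5271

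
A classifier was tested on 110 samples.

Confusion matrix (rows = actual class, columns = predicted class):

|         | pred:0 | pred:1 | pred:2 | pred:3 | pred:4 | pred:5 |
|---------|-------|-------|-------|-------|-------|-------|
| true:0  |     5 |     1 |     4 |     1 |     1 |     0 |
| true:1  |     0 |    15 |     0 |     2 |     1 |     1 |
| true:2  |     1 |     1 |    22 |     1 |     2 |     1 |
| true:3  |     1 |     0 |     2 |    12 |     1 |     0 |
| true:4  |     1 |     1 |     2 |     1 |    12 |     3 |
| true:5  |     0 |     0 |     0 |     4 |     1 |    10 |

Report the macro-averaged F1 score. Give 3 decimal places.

Per-class F1 score (2·TP/(2·TP+FP+FN)):
  0: TP=5, FP=0+1+1+1+0=3, FN=1+4+1+1+0=7 → 10/20 = 0.5000
  1: TP=15, FP=1+1+0+1+0=3, FN=0+0+2+1+1=4 → 30/37 = 0.8108
  2: TP=22, FP=4+0+2+2+0=8, FN=1+1+1+2+1=6 → 44/58 = 0.7586
  3: TP=12, FP=1+2+1+1+4=9, FN=1+0+2+1+0=4 → 24/37 = 0.6486
  4: TP=12, FP=1+1+2+1+1=6, FN=1+1+2+1+3=8 → 24/38 = 0.6316
  5: TP=10, FP=0+1+1+0+3=5, FN=0+0+0+4+1=5 → 20/30 = 0.6667
Macro-F1 score = mean = (0.5000 + 0.8108 + 0.7586 + 0.6486 + 0.6316 + 0.6667) / 6 = 0.669

0.669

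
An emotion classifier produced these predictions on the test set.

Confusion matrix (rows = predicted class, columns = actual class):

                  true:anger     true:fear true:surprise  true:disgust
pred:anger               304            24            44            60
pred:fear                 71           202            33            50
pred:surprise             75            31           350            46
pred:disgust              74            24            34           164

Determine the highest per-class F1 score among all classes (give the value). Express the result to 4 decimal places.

0.7269

Per-class F1 score (2·TP/(2·TP+FP+FN)):
  anger: TP=304, FP=24+44+60=128, FN=71+75+74=220 → 608/956 = 0.63598
  fear: TP=202, FP=71+33+50=154, FN=24+31+24=79 → 404/637 = 0.63422
  surprise: TP=350, FP=75+31+46=152, FN=44+33+34=111 → 700/963 = 0.72690
  disgust: TP=164, FP=74+24+34=132, FN=60+50+46=156 → 328/616 = 0.53247
Highest is class 'surprise' with F1 score = 0.7269.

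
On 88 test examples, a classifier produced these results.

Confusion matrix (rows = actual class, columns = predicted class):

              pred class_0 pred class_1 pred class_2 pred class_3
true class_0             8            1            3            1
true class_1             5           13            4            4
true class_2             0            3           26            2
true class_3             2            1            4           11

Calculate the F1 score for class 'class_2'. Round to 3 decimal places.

Treat 'class_2' as positive and all other classes as negative.
F1 score = 2·TP/(2·TP+FP+FN).
class_2: TP=26, FP=3+4+4=11, FN=0+3+2=5 → 52/68 = 0.7647

0.765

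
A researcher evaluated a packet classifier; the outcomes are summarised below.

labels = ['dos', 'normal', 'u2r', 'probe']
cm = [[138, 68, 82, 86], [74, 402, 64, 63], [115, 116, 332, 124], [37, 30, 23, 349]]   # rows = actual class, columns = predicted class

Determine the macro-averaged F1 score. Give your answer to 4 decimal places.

0.5626

Per-class F1 score (2·TP/(2·TP+FP+FN)):
  dos: TP=138, FP=74+115+37=226, FN=68+82+86=236 → 276/738 = 0.37398
  normal: TP=402, FP=68+116+30=214, FN=74+64+63=201 → 804/1219 = 0.65956
  u2r: TP=332, FP=82+64+23=169, FN=115+116+124=355 → 664/1188 = 0.55892
  probe: TP=349, FP=86+63+124=273, FN=37+30+23=90 → 698/1061 = 0.65787
Macro-F1 score = mean = (0.37398 + 0.65956 + 0.55892 + 0.65787) / 4 = 0.5626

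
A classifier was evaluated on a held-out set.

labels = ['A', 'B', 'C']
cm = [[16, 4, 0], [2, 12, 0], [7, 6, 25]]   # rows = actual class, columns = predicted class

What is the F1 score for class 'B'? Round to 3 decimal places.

0.667

Treat 'B' as positive and all other classes as negative.
F1 score = 2·TP/(2·TP+FP+FN).
B: TP=12, FP=4+6=10, FN=2+0=2 → 24/36 = 0.6667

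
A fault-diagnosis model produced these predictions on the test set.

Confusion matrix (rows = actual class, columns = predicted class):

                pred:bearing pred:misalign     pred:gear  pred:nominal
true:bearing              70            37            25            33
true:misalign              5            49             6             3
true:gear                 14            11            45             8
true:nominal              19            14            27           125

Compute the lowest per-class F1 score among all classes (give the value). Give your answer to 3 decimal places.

Per-class F1 score (2·TP/(2·TP+FP+FN)):
  bearing: TP=70, FP=5+14+19=38, FN=37+25+33=95 → 140/273 = 0.5128
  misalign: TP=49, FP=37+11+14=62, FN=5+6+3=14 → 98/174 = 0.5632
  gear: TP=45, FP=25+6+27=58, FN=14+11+8=33 → 90/181 = 0.4972
  nominal: TP=125, FP=33+3+8=44, FN=19+14+27=60 → 250/354 = 0.7062
Lowest is class 'gear' with F1 score = 0.497.

0.497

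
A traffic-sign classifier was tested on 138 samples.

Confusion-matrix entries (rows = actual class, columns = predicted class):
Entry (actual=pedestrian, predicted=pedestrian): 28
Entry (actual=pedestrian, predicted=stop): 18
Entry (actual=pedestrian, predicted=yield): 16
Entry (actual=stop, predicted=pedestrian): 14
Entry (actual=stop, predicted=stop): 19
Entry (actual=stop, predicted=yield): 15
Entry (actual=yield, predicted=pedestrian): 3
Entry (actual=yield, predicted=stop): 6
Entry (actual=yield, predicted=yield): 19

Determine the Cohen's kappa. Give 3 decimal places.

Observed agreement pₒ = trace/N = 66/138 = 0.4783
Expected agreement pₑ = Σ (rowᵢ·colᵢ)/N² = (62·45 + 48·43 + 28·50)/138² = 0.3284
κ = (pₒ − pₑ)/(1 − pₑ) = (0.4783 − 0.3284)/(1 − 0.3284) = 0.223

0.223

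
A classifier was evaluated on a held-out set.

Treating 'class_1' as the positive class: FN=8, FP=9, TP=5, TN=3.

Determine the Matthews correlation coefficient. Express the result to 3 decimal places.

MCC = (TP·TN − FP·FN) / √((TP+FP)(TP+FN)(TN+FP)(TN+FN))
Numerator = 5·3 − 9·8 = -57
Denominator = √(14·13·12·11) = √24024 = 154.9968
MCC = -57 / 154.9968 = -0.368

-0.368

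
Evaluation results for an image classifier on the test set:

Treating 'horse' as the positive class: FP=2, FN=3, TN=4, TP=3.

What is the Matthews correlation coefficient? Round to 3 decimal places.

MCC = (TP·TN − FP·FN) / √((TP+FP)(TP+FN)(TN+FP)(TN+FN))
Numerator = 3·4 − 2·3 = 6
Denominator = √(5·6·6·7) = √1260 = 35.4965
MCC = 6 / 35.4965 = 0.169

0.169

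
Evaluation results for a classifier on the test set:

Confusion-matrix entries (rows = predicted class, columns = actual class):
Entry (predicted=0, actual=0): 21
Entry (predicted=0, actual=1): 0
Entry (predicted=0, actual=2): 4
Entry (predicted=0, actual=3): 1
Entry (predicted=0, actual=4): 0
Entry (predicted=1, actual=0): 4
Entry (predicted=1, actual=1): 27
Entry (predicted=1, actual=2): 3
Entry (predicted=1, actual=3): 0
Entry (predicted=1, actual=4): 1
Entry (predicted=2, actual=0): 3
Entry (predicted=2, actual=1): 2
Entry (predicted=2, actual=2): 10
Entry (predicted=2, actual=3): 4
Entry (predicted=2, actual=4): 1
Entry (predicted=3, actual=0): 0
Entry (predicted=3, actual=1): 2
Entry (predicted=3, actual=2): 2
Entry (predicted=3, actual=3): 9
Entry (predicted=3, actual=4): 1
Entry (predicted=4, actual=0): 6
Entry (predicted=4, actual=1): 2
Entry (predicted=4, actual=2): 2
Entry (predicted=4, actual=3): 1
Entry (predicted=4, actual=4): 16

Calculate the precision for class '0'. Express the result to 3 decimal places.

precision = TP/(TP+FP).
0: TP=21, FP=0+4+1+0=5 → 21/26 = 0.8077

0.808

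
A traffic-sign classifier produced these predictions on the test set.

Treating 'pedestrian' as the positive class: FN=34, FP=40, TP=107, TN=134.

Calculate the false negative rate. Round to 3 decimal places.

FNR = FN/(FN+TP) = 34/(34+107) = 0.241

0.241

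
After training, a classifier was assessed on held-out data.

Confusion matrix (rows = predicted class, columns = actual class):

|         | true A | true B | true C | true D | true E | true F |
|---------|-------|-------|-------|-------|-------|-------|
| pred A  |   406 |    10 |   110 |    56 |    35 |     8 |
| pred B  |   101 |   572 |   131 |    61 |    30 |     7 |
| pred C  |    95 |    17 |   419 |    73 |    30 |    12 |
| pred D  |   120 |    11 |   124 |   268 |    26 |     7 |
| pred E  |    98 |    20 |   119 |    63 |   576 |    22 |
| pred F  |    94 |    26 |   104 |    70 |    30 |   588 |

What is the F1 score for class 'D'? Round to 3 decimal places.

Treat 'D' as positive and all other classes as negative.
F1 score = 2·TP/(2·TP+FP+FN).
D: TP=268, FP=120+11+124+26+7=288, FN=56+61+73+63+70=323 → 536/1147 = 0.4673

0.467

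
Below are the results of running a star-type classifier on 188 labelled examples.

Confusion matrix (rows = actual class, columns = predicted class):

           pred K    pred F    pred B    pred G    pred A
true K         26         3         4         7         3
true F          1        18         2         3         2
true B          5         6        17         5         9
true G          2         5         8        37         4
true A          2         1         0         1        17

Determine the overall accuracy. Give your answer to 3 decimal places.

0.612

Accuracy = trace / total = (26+18+17+37+17=115) / 188 = 115/188 = 0.612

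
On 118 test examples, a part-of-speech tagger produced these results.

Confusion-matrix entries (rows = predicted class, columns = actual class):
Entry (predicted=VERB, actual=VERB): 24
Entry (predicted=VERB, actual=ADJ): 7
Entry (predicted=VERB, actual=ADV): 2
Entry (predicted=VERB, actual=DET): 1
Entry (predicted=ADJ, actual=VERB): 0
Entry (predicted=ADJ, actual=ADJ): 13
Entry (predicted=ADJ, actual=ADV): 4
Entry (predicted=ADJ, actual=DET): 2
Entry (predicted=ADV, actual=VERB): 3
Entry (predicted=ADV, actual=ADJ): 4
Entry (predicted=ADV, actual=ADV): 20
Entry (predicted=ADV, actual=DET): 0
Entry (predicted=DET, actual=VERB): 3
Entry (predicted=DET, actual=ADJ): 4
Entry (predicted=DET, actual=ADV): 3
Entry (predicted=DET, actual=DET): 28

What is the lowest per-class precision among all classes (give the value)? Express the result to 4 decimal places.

Per-class precision (TP/(TP+FP)):
  VERB: TP=24, FP=7+2+1=10 → 24/34 = 0.70588
  ADJ: TP=13, FP=0+4+2=6 → 13/19 = 0.68421
  ADV: TP=20, FP=3+4+0=7 → 20/27 = 0.74074
  DET: TP=28, FP=3+4+3=10 → 28/38 = 0.73684
Lowest is class 'ADJ' with precision = 0.6842.

0.6842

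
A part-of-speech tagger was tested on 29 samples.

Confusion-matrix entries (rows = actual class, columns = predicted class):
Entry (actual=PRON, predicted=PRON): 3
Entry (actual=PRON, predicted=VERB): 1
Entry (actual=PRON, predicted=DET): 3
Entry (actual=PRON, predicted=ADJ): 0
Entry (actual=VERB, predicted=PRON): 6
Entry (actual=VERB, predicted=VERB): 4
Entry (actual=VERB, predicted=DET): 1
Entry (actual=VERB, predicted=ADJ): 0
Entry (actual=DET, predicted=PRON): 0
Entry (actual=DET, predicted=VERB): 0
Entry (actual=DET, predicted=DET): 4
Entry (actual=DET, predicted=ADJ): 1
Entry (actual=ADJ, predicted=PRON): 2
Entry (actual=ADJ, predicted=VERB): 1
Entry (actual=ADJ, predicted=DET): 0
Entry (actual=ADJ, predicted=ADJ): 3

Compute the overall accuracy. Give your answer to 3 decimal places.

Accuracy = trace / total = (3+4+4+3=14) / 29 = 14/29 = 0.483

0.483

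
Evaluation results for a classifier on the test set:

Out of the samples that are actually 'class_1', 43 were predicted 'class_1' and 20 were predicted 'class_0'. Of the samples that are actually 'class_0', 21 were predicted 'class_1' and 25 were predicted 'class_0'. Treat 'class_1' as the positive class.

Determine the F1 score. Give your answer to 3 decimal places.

0.677

Precision = TP/(TP+FP) = 43/64 = 0.6719
Recall = TP/(TP+FN) = 43/63 = 0.6825
F1 = 2·TP/(2·TP+FP+FN) = 86/127 = 0.677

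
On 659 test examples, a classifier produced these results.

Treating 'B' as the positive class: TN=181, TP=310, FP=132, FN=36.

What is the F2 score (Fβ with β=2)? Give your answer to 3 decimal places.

0.849

Fβ = (1+β²)·TP / ((1+β²)·TP + β²·FN + FP), with β²=4
= 5·310 / (5·310 + 4·36 + 132) = 0.849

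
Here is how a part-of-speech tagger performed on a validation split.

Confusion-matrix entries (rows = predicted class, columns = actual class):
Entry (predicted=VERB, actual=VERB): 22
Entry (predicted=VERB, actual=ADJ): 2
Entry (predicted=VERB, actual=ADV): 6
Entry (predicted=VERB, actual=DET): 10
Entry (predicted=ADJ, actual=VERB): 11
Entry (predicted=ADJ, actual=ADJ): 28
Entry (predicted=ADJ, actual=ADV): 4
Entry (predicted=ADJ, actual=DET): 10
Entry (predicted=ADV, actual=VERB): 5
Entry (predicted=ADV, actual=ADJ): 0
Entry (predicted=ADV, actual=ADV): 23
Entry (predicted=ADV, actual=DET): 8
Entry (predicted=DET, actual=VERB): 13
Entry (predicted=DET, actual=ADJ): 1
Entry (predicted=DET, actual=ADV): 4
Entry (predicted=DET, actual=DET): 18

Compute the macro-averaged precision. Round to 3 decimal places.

Per-class precision (TP/(TP+FP)):
  VERB: TP=22, FP=2+6+10=18 → 22/40 = 0.5500
  ADJ: TP=28, FP=11+4+10=25 → 28/53 = 0.5283
  ADV: TP=23, FP=5+0+8=13 → 23/36 = 0.6389
  DET: TP=18, FP=13+1+4=18 → 18/36 = 0.5000
Macro-precision = mean = (0.5500 + 0.5283 + 0.6389 + 0.5000) / 4 = 0.554

0.554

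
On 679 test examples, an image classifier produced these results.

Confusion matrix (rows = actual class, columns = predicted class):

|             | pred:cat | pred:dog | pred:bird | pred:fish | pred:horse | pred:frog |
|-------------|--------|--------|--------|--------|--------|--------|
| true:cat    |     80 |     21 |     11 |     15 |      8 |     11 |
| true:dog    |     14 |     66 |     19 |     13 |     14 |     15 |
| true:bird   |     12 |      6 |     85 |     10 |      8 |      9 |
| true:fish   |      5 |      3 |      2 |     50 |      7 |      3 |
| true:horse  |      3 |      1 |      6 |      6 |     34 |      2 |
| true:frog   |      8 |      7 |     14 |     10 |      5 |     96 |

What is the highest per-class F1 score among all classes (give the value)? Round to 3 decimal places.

Per-class F1 score (2·TP/(2·TP+FP+FN)):
  cat: TP=80, FP=14+12+5+3+8=42, FN=21+11+15+8+11=66 → 160/268 = 0.5970
  dog: TP=66, FP=21+6+3+1+7=38, FN=14+19+13+14+15=75 → 132/245 = 0.5388
  bird: TP=85, FP=11+19+2+6+14=52, FN=12+6+10+8+9=45 → 170/267 = 0.6367
  fish: TP=50, FP=15+13+10+6+10=54, FN=5+3+2+7+3=20 → 100/174 = 0.5747
  horse: TP=34, FP=8+14+8+7+5=42, FN=3+1+6+6+2=18 → 68/128 = 0.5313
  frog: TP=96, FP=11+15+9+3+2=40, FN=8+7+14+10+5=44 → 192/276 = 0.6957
Highest is class 'frog' with F1 score = 0.696.

0.696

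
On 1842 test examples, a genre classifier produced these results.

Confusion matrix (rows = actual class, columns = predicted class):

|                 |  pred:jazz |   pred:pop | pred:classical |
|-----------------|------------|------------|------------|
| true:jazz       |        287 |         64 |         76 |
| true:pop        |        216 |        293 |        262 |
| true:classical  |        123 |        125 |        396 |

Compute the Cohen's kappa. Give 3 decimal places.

0.301

Observed agreement pₒ = trace/N = 976/1842 = 0.5299
Expected agreement pₑ = Σ (rowᵢ·colᵢ)/N² = (427·626 + 771·482 + 644·734)/1842² = 0.3276
κ = (pₒ − pₑ)/(1 − pₑ) = (0.5299 − 0.3276)/(1 − 0.3276) = 0.301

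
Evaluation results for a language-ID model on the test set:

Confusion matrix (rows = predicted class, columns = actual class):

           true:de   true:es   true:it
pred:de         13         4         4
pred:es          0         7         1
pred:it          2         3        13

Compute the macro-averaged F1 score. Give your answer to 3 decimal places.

0.694

Per-class F1 score (2·TP/(2·TP+FP+FN)):
  de: TP=13, FP=4+4=8, FN=0+2=2 → 26/36 = 0.7222
  es: TP=7, FP=0+1=1, FN=4+3=7 → 14/22 = 0.6364
  it: TP=13, FP=2+3=5, FN=4+1=5 → 26/36 = 0.7222
Macro-F1 score = mean = (0.7222 + 0.6364 + 0.7222) / 3 = 0.694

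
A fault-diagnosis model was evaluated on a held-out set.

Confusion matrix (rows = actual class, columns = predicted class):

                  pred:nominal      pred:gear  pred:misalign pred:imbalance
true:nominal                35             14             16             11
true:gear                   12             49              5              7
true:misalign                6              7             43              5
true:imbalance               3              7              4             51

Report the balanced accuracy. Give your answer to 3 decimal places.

0.655

Balanced accuracy = mean of per-class recall.
  nominal: recall = 35/76 = 0.4605
  gear: recall = 49/73 = 0.6712
  misalign: recall = 43/61 = 0.7049
  imbalance: recall = 51/65 = 0.7846
Mean = (0.4605 + 0.6712 + 0.7049 + 0.7846) / 4 = 0.655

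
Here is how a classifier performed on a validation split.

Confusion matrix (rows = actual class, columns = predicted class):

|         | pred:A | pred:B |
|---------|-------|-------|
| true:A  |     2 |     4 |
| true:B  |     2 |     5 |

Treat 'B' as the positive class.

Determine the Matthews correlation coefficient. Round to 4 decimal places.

MCC = (TP·TN − FP·FN) / √((TP+FP)(TP+FN)(TN+FP)(TN+FN))
Numerator = 5·2 − 4·2 = 2
Denominator = √(9·7·6·4) = √1512 = 38.8844
MCC = 2 / 38.8844 = 0.0514

0.0514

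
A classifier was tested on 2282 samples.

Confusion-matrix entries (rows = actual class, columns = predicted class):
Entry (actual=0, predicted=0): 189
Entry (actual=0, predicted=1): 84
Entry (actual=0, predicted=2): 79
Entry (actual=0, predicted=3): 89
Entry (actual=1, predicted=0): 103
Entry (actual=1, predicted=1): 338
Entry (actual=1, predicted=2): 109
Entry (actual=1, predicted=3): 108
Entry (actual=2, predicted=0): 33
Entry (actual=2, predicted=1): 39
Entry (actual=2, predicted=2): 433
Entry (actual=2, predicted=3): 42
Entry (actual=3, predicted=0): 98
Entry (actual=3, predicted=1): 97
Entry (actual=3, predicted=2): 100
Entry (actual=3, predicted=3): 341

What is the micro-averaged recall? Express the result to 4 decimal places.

Micro-averaging pools counts across classes: ΣTP=1301, ΣFP=981, ΣFN=981.
Micro-recall = TP/(TP+FN) on pooled counts = 0.5701 (equals overall accuracy in single-label multiclass).

0.5701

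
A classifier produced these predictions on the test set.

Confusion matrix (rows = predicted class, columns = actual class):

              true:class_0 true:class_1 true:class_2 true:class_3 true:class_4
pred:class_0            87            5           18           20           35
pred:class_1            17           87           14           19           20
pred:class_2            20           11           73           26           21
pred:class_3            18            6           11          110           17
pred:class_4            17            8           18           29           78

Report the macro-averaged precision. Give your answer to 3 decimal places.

Per-class precision (TP/(TP+FP)):
  class_0: TP=87, FP=5+18+20+35=78 → 87/165 = 0.5273
  class_1: TP=87, FP=17+14+19+20=70 → 87/157 = 0.5541
  class_2: TP=73, FP=20+11+26+21=78 → 73/151 = 0.4834
  class_3: TP=110, FP=18+6+11+17=52 → 110/162 = 0.6790
  class_4: TP=78, FP=17+8+18+29=72 → 78/150 = 0.5200
Macro-precision = mean = (0.5273 + 0.5541 + 0.4834 + 0.6790 + 0.5200) / 5 = 0.553

0.553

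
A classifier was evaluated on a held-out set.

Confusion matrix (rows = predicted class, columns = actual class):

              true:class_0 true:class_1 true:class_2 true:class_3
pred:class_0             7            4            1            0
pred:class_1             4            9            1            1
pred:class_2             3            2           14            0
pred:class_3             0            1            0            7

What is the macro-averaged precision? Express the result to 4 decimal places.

0.6988

Per-class precision (TP/(TP+FP)):
  class_0: TP=7, FP=4+1+0=5 → 7/12 = 0.58333
  class_1: TP=9, FP=4+1+1=6 → 9/15 = 0.60000
  class_2: TP=14, FP=3+2+0=5 → 14/19 = 0.73684
  class_3: TP=7, FP=0+1+0=1 → 7/8 = 0.87500
Macro-precision = mean = (0.58333 + 0.60000 + 0.73684 + 0.87500) / 4 = 0.6988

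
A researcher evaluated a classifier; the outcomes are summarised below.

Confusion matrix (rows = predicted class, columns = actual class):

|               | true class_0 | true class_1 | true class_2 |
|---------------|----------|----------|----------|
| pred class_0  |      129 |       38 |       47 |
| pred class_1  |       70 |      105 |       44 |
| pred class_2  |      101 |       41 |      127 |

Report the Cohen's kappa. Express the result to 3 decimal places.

Observed agreement pₒ = trace/N = 361/702 = 0.5142
Expected agreement pₑ = Σ (rowᵢ·colᵢ)/N² = (300·214 + 184·219 + 218·269)/702² = 0.3310
κ = (pₒ − pₑ)/(1 − pₑ) = (0.5142 − 0.3310)/(1 − 0.3310) = 0.274

0.274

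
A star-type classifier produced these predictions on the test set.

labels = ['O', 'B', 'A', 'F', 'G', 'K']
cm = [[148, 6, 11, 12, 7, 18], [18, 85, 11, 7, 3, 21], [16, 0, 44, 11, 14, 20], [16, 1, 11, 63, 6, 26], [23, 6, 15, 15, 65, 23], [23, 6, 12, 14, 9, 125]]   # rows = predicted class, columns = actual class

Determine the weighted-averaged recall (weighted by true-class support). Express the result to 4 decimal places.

0.5818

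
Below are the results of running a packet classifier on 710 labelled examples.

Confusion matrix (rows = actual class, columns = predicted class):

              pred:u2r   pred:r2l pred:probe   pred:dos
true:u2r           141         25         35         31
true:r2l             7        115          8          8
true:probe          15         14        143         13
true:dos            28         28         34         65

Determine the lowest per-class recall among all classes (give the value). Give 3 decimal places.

0.419

Per-class recall (TP/(TP+FN)):
  u2r: TP=141, FN=25+35+31=91 → 141/232 = 0.6078
  r2l: TP=115, FN=7+8+8=23 → 115/138 = 0.8333
  probe: TP=143, FN=15+14+13=42 → 143/185 = 0.7730
  dos: TP=65, FN=28+28+34=90 → 65/155 = 0.4194
Lowest is class 'dos' with recall = 0.419.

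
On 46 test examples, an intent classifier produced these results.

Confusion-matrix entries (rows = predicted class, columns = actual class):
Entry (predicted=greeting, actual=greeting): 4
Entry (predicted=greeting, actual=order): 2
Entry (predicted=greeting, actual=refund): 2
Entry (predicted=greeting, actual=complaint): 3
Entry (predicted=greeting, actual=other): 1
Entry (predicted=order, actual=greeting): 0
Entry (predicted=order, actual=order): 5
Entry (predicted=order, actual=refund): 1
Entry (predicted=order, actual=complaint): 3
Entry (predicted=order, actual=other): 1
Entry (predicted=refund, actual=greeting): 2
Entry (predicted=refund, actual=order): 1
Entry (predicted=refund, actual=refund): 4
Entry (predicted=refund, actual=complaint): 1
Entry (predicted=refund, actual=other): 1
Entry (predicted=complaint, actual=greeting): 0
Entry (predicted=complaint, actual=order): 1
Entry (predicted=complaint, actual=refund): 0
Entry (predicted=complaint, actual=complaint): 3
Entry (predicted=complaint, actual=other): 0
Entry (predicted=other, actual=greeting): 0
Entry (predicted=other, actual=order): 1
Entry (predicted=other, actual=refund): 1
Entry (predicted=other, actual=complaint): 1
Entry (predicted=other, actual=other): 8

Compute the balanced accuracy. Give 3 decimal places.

0.533

Balanced accuracy = mean of per-class recall.
  greeting: recall = 4/6 = 0.6667
  order: recall = 5/10 = 0.5000
  refund: recall = 4/8 = 0.5000
  complaint: recall = 3/11 = 0.2727
  other: recall = 8/11 = 0.7273
Mean = (0.6667 + 0.5000 + 0.5000 + 0.2727 + 0.7273) / 5 = 0.533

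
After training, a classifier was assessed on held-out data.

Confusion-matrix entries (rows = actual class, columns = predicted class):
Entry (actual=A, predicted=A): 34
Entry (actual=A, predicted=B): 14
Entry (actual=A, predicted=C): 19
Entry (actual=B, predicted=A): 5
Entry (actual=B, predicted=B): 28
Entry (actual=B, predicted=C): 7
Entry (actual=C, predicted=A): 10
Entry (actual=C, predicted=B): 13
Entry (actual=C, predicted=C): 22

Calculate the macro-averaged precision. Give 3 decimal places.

Per-class precision (TP/(TP+FP)):
  A: TP=34, FP=5+10=15 → 34/49 = 0.6939
  B: TP=28, FP=14+13=27 → 28/55 = 0.5091
  C: TP=22, FP=19+7=26 → 22/48 = 0.4583
Macro-precision = mean = (0.6939 + 0.5091 + 0.4583) / 3 = 0.554

0.554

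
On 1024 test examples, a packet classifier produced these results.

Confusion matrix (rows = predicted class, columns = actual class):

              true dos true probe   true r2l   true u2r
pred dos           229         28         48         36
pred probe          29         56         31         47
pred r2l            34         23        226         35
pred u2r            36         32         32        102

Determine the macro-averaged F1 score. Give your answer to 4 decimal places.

0.5572

Per-class F1 score (2·TP/(2·TP+FP+FN)):
  dos: TP=229, FP=28+48+36=112, FN=29+34+36=99 → 458/669 = 0.68460
  probe: TP=56, FP=29+31+47=107, FN=28+23+32=83 → 112/302 = 0.37086
  r2l: TP=226, FP=34+23+35=92, FN=48+31+32=111 → 452/655 = 0.69008
  u2r: TP=102, FP=36+32+32=100, FN=36+47+35=118 → 204/422 = 0.48341
Macro-F1 score = mean = (0.68460 + 0.37086 + 0.69008 + 0.48341) / 4 = 0.5572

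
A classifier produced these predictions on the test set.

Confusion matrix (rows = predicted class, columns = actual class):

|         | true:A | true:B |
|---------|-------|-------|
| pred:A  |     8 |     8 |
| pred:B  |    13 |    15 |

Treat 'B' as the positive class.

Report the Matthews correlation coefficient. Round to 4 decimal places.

0.0344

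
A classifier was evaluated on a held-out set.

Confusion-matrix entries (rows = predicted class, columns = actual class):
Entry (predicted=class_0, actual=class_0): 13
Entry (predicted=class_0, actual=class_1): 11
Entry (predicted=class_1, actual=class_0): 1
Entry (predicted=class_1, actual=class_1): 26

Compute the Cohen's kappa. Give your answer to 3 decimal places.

0.517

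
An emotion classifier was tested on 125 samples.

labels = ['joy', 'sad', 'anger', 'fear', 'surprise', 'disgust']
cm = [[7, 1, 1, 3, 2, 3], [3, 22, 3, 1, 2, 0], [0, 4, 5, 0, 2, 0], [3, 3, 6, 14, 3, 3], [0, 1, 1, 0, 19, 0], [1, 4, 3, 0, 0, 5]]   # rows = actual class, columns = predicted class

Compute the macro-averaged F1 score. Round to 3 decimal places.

Per-class F1 score (2·TP/(2·TP+FP+FN)):
  joy: TP=7, FP=3+0+3+0+1=7, FN=1+1+3+2+3=10 → 14/31 = 0.4516
  sad: TP=22, FP=1+4+3+1+4=13, FN=3+3+1+2+0=9 → 44/66 = 0.6667
  anger: TP=5, FP=1+3+6+1+3=14, FN=0+4+0+2+0=6 → 10/30 = 0.3333
  fear: TP=14, FP=3+1+0+0+0=4, FN=3+3+6+3+3=18 → 28/50 = 0.5600
  surprise: TP=19, FP=2+2+2+3+0=9, FN=0+1+1+0+0=2 → 38/49 = 0.7755
  disgust: TP=5, FP=3+0+0+3+0=6, FN=1+4+3+0+0=8 → 10/24 = 0.4167
Macro-F1 score = mean = (0.4516 + 0.6667 + 0.3333 + 0.5600 + 0.7755 + 0.4167) / 6 = 0.534

0.534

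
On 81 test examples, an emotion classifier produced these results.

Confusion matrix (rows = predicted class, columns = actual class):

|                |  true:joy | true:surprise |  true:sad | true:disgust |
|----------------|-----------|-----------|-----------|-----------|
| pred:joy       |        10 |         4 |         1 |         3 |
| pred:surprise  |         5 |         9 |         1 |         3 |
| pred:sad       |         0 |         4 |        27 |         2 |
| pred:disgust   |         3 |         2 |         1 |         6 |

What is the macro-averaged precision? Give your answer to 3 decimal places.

0.593

Per-class precision (TP/(TP+FP)):
  joy: TP=10, FP=4+1+3=8 → 10/18 = 0.5556
  surprise: TP=9, FP=5+1+3=9 → 9/18 = 0.5000
  sad: TP=27, FP=0+4+2=6 → 27/33 = 0.8182
  disgust: TP=6, FP=3+2+1=6 → 6/12 = 0.5000
Macro-precision = mean = (0.5556 + 0.5000 + 0.8182 + 0.5000) / 4 = 0.593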